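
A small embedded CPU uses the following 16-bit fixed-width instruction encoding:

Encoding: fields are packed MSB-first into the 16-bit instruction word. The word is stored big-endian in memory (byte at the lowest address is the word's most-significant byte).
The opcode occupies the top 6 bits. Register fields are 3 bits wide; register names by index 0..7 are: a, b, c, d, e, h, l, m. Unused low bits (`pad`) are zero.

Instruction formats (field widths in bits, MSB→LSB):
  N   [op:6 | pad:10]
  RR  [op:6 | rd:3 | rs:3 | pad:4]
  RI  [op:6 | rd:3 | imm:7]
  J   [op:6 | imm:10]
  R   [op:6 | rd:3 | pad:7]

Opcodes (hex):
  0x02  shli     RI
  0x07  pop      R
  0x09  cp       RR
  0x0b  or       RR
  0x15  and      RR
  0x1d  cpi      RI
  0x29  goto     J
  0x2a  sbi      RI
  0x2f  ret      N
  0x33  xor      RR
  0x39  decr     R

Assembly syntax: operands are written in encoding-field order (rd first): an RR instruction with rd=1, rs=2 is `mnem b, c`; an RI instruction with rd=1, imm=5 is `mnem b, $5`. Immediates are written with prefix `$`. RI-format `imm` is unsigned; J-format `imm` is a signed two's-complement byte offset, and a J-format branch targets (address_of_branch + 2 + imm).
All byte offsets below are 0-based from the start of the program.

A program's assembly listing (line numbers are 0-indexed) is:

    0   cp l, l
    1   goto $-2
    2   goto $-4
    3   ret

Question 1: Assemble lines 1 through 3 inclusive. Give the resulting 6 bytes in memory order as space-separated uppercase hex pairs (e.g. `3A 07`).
A7 FE A7 FC BC 00

L1: goto op=0x29:6|imm=-2:10 ⇒ 0xa7fe ⇒ big a7 fe
L2: goto op=0x29:6|imm=-4:10 ⇒ 0xa7fc ⇒ big a7 fc
L3: ret op=0x2f:6|pad=0:10 ⇒ 0xbc00 ⇒ big bc 00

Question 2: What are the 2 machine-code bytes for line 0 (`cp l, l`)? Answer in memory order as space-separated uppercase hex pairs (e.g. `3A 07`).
27 60

0. cp fields op=0x9:6|rd=6:3|rs=6:3|pad=0:4 → word 2760h → 27 60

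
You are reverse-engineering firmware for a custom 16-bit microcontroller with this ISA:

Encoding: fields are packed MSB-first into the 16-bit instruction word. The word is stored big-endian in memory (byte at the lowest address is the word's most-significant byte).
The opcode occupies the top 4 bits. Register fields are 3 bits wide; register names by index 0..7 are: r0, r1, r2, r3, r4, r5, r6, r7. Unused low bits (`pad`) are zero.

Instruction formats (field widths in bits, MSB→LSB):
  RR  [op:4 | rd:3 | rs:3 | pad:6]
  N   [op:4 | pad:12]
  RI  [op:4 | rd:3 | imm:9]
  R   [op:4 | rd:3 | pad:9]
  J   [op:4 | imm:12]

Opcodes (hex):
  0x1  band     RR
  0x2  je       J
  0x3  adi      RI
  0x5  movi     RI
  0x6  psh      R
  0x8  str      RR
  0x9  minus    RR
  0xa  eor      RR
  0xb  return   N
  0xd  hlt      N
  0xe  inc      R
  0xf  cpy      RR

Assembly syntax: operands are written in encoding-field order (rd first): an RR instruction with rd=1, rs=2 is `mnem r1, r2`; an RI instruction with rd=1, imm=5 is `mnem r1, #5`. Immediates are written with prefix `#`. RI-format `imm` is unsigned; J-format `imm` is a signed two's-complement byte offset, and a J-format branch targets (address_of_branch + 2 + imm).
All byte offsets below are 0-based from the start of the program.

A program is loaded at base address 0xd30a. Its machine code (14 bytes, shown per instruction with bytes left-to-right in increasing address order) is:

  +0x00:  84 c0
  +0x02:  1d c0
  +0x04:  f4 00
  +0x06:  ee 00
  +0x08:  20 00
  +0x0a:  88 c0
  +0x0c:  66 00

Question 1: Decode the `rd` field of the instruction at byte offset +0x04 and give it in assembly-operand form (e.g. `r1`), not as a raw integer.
+0x04: f4 00 ⇒ word 0xf400 (big)
  op=0xf400>>12=0xf ⇒ cpy (RR)
  rd: (w>>9)&0x7=0x2 → r2
  rs: (w>>6)&0x7=0x0 → r0

r2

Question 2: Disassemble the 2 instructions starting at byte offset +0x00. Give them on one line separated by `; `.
str r2, r3; band r6, r7

+0x00: 84 c0 ⇒ word 0x84c0 (big)
  opcode bits[15:12]=0x8: str/RR
  rd: (w>>9)&0x7=0x2 → r2
  rs: (w>>6)&0x7=0x3 → r3
+0x02: 1d c0 ⇒ word 0x1dc0 (big)
  opcode bits[15:12]=0x1: band/RR
  rd: (w>>9)&0x7=0x6 → r6
  rs: (w>>6)&0x7=0x7 → r7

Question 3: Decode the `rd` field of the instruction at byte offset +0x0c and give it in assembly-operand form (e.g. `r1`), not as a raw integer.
off 0x0c: read 66 00 as big → 0x6600
  top 4b → 0x6 → psh [R]
  rd: (w>>9)&0x7=0x3 → r3

r3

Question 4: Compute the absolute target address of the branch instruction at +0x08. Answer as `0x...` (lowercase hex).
[08] 20 00 → 0x2000
  opcode bits[15:12]=0x2: je/J
  imm: (w>>0)&0xfff=0x0 → #0
  target = base 0xd30a + off 0x08 + 2 + imm 0 = 0xd314

0xd314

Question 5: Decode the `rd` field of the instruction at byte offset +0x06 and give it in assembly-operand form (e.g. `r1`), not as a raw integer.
r7

off 0x06: read ee 00 as big → 0xee00
  op=0xee00>>12=0xe ⇒ inc (R)
  [11:9] rd=7 = r7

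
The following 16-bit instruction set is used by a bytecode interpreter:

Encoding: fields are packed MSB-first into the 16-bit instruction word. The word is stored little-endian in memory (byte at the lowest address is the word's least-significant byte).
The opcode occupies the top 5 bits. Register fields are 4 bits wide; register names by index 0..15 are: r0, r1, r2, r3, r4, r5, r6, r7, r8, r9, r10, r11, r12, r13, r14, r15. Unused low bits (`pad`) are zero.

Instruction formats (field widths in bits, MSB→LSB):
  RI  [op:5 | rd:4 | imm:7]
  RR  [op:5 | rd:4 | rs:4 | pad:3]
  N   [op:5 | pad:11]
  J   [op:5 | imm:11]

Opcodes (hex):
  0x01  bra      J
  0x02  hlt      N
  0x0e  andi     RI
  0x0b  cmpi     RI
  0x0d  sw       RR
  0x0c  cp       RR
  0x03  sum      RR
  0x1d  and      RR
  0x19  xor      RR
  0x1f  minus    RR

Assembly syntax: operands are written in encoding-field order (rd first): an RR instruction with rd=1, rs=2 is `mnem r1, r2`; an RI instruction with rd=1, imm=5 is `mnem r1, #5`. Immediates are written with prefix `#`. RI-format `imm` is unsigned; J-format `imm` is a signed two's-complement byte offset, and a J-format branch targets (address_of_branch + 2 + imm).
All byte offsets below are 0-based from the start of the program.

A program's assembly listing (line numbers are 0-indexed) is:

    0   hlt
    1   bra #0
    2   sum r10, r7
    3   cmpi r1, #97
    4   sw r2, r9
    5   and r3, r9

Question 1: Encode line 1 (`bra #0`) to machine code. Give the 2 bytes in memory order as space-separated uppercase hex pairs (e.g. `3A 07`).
1. bra fields op=0x1:5|imm=0:11 → word 0800h → 00 08

00 08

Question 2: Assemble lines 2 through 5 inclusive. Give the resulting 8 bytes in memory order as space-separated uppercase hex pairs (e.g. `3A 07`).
38 1D E1 58 48 69 C8 E9

line 2 (sum): pack op=0x3:5|rd=10:4|rs=7:4|pad=0:3 = 0x1d38; little→ 38 1d
line 3 (cmpi): pack op=0xb:5|rd=1:4|imm=97:7 = 0x58e1; little→ e1 58
line 4 (sw): pack op=0xd:5|rd=2:4|rs=9:4|pad=0:3 = 0x6948; little→ 48 69
line 5 (and): pack op=0x1d:5|rd=3:4|rs=9:4|pad=0:3 = 0xe9c8; little→ c8 e9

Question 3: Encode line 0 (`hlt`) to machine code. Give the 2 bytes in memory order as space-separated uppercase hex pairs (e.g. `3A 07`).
0. hlt fields op=0x2:5|pad=0:11 → word 1000h → 00 10

00 10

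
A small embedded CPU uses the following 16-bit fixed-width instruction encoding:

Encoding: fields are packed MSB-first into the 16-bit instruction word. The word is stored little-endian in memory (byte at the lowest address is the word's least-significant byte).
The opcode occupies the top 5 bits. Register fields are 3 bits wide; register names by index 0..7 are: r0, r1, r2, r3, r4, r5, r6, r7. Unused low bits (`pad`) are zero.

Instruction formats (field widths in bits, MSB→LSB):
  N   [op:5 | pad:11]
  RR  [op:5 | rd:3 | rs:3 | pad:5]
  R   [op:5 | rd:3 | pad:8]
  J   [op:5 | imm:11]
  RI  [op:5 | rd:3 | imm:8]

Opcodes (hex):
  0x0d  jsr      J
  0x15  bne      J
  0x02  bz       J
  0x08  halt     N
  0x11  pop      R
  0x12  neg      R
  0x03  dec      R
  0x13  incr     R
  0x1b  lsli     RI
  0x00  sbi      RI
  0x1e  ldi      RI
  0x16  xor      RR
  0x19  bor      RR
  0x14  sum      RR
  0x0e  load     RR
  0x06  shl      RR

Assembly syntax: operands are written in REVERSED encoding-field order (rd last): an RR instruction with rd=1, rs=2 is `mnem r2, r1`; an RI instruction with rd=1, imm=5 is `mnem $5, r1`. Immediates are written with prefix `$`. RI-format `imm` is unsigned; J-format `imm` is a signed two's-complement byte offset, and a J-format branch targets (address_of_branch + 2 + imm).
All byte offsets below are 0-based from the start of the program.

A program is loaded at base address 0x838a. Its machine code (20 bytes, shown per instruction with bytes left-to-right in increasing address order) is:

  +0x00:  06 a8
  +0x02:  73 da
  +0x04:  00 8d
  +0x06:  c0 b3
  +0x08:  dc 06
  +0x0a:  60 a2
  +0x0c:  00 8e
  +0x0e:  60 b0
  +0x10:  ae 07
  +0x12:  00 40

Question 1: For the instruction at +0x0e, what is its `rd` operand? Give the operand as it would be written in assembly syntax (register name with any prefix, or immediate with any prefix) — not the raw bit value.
[0e] 60 b0 → 0xb060
  opcode bits[15:11]=0x16: xor/RR
  rd@[10:8]=0x0 ⇒ r0
  rs@[7:5]=0x3 ⇒ r3

r0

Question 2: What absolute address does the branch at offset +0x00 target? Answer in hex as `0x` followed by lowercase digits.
@+00  little-endian(06 a8) = 0xa806
  op=0xa806>>11=0x15 ⇒ bne (J)
  imm@[10:0]=0x6 ⇒ $6
  target = base 0x838a + off 0x00 + 2 + imm 6 = 0x8392

0x8392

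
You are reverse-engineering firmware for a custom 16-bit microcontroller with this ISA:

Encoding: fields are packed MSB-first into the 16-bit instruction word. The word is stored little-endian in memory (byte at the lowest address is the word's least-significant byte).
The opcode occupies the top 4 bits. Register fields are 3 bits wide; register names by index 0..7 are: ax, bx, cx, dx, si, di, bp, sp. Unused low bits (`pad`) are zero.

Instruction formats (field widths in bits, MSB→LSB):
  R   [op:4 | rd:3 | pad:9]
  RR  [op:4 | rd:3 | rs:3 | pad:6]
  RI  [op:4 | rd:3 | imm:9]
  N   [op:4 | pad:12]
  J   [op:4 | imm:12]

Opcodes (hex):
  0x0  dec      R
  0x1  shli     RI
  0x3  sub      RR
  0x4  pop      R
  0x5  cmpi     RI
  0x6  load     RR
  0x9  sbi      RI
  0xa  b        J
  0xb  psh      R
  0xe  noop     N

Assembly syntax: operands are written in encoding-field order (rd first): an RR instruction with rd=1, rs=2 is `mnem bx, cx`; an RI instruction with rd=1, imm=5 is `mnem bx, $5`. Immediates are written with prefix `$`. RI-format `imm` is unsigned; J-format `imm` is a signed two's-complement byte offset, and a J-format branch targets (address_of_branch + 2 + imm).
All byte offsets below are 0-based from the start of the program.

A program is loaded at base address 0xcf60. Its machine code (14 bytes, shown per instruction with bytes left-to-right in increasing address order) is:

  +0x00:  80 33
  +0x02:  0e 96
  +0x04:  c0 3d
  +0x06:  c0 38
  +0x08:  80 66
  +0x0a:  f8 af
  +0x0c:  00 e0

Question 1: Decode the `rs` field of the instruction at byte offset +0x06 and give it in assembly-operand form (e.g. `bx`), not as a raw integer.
+0x06: c0 38 ⇒ word 0x38c0 (little)
  op=0x38c0>>12=0x3 ⇒ sub (RR)
  rd@[11:9]=0x4 ⇒ si
  rs@[8:6]=0x3 ⇒ dx

dx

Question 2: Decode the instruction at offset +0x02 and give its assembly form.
sbi dx, $14

off 0x02: read 0e 96 as little → 0x960e
  opcode bits[15:12]=0x9: sbi/RI
  rd@[11:9]=0x3 ⇒ dx
  imm@[8:0]=0xe ⇒ $14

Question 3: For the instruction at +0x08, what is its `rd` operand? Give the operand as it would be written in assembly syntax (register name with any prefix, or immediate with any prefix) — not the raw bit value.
dx

off 0x08: read 80 66 as little → 0x6680
  top 4b → 0x6 → load [RR]
  rd: (w>>9)&0x7=0x3 → dx
  rs: (w>>6)&0x7=0x2 → cx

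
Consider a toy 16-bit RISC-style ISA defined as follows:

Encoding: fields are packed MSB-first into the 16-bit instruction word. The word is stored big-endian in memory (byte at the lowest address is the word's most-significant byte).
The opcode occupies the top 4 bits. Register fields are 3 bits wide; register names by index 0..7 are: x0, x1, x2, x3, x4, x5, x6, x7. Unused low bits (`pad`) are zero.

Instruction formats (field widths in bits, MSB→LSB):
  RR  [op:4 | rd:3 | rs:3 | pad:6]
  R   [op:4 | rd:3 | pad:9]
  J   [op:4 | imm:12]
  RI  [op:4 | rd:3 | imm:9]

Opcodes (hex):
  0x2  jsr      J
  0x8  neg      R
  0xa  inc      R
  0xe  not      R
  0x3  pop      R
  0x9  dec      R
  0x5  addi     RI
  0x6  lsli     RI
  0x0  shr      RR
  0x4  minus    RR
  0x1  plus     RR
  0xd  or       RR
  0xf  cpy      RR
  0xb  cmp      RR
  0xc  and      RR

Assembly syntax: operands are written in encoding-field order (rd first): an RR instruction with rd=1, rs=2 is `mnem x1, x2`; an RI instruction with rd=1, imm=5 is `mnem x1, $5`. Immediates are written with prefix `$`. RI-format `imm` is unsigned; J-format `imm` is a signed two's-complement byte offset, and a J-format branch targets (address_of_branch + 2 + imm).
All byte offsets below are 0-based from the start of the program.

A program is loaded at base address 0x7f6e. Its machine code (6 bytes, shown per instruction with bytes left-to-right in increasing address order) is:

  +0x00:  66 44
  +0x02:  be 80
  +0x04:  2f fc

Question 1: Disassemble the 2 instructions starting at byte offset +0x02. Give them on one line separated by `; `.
cmp x7, x2; jsr $-4

off 0x02: read be 80 as big → 0xbe80
  op=0xbe80>>12=0xb ⇒ cmp (RR)
  rd@[11:9]=0x7 ⇒ x7
  rs@[8:6]=0x2 ⇒ x2
off 0x04: read 2f fc as big → 0x2ffc
  op=0x2ffc>>12=0x2 ⇒ jsr (J)
  imm@[11:0]=0xffc (s12→-4) ⇒ $-4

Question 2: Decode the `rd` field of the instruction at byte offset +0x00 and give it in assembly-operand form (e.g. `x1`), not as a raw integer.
+0x00: 66 44 ⇒ word 0x6644 (big)
  top 4b → 0x6 → lsli [RI]
  rd@[11:9]=0x3 ⇒ x3
  imm@[8:0]=0x44 ⇒ $68

x3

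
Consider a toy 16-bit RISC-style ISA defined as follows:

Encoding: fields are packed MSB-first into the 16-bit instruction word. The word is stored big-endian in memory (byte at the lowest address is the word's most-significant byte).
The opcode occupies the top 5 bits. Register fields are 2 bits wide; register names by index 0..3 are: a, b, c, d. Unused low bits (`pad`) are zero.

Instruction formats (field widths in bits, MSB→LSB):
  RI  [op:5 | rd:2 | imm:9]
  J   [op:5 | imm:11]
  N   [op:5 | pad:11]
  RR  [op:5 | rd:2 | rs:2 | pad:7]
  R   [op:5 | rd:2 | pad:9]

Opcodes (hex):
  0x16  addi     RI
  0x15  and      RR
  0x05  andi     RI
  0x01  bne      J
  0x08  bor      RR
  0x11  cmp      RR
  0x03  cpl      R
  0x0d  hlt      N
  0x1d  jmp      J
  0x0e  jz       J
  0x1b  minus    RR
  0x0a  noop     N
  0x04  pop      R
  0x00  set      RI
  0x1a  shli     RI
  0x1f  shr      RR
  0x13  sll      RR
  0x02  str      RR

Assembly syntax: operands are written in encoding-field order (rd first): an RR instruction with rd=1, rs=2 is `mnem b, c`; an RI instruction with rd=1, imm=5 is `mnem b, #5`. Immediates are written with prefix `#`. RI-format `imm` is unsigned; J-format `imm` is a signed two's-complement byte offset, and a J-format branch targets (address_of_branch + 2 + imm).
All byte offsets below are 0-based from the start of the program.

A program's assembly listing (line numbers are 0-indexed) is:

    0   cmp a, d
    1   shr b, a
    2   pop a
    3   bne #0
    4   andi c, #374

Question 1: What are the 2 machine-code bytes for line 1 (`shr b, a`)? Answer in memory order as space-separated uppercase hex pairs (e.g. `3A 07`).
FA 00

line 1 (shr): pack op=0x1f:5|rd=1:2|rs=0:2|pad=0:7 = 0xfa00; big→ fa 00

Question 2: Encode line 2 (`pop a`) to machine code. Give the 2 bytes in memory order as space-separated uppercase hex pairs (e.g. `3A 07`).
20 00

L2: pop op=0x4:5|rd=0:2|pad=0:9 ⇒ 0x2000 ⇒ big 20 00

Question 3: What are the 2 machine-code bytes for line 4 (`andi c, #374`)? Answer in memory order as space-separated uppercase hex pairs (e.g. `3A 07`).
4. andi fields op=0x5:5|rd=2:2|imm=374:9 → word 2d76h → 2d 76

2D 76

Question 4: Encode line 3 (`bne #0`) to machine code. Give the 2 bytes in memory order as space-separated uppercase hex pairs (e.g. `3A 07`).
08 00

line 3 (bne): pack op=0x1:5|imm=0:11 = 0x0800; big→ 08 00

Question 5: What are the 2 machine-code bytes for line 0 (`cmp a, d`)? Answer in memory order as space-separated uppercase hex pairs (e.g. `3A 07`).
89 80

0. cmp fields op=0x11:5|rd=0:2|rs=3:2|pad=0:7 → word 8980h → 89 80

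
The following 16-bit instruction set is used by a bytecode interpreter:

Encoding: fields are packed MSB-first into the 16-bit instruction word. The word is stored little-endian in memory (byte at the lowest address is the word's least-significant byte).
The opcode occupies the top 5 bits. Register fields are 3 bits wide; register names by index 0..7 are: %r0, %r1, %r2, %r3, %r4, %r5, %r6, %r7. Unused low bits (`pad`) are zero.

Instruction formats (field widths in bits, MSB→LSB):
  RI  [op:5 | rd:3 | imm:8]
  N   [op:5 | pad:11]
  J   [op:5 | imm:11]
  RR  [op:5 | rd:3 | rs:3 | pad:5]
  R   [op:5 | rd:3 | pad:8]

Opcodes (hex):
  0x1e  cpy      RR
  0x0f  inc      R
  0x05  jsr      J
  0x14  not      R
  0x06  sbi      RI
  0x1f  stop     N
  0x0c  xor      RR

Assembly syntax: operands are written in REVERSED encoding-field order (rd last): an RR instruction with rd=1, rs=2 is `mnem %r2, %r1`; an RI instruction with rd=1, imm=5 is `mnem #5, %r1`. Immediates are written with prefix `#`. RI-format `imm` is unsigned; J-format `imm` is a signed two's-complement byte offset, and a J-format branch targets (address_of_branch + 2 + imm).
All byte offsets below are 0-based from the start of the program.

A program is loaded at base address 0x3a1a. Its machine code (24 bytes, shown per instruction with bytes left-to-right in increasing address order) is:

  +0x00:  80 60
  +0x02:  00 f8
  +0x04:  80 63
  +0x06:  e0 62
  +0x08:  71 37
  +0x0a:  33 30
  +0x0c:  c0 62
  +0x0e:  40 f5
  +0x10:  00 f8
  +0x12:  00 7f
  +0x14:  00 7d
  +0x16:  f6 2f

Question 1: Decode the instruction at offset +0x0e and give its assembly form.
off 0x0e: read 40 f5 as little → 0xf540
  op=0xf540>>11=0x1e ⇒ cpy (RR)
  [10:8] rd=5 = %r5
  [7:5] rs=2 = %r2

cpy %r2, %r5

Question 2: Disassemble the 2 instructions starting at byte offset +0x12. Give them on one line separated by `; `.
off 0x12: read 00 7f as little → 0x7f00
  opcode bits[15:11]=0xf: inc/R
  rd: (w>>8)&0x7=0x7 → %r7
off 0x14: read 00 7d as little → 0x7d00
  opcode bits[15:11]=0xf: inc/R
  rd: (w>>8)&0x7=0x5 → %r5

inc %r7; inc %r5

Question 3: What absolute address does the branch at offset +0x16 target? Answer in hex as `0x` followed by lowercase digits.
@+16  little-endian(f6 2f) = 0x2ff6
  opcode bits[15:11]=0x5: jsr/J
  imm@[10:0]=0x7f6 (s11→-10) ⇒ #-10
  target = base 0x3a1a + off 0x16 + 2 + imm -10 = 0x3a28

0x3a28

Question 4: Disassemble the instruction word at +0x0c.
xor %r6, %r2

off 0x0c: read c0 62 as little → 0x62c0
  top 5b → 0xc → xor [RR]
  rd@[10:8]=0x2 ⇒ %r2
  rs@[7:5]=0x6 ⇒ %r6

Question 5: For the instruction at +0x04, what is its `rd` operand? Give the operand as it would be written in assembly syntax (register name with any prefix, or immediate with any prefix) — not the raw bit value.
off 0x04: read 80 63 as little → 0x6380
  opcode bits[15:11]=0xc: xor/RR
  rd@[10:8]=0x3 ⇒ %r3
  rs@[7:5]=0x4 ⇒ %r4

%r3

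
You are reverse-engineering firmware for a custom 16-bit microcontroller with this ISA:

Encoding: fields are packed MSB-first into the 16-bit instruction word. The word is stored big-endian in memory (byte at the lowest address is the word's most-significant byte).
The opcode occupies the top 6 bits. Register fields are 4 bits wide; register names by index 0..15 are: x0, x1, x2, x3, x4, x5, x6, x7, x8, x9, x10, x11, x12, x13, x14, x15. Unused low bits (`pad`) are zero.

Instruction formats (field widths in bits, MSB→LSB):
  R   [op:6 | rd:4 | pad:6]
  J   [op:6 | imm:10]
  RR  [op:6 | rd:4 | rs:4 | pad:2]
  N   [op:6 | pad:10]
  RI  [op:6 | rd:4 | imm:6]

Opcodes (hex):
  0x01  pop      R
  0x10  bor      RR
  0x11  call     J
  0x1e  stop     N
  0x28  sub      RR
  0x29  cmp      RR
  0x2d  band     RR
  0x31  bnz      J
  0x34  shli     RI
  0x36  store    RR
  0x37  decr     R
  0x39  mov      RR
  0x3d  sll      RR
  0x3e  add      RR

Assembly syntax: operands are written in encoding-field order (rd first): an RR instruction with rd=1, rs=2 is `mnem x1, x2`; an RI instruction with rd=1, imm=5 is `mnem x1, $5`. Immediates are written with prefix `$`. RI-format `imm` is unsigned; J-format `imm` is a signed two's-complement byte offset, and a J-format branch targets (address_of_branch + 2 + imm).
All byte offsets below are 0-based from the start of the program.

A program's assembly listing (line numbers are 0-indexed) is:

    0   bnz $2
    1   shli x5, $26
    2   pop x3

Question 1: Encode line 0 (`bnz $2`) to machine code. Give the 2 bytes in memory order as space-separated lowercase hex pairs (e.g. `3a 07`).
c4 02

0. bnz fields op=0x31:6|imm=2:10 → word c402h → c4 02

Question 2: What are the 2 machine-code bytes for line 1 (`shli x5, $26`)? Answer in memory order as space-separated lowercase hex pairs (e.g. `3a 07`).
d1 5a

line 1 (shli): pack op=0x34:6|rd=5:4|imm=26:6 = 0xd15a; big→ d1 5a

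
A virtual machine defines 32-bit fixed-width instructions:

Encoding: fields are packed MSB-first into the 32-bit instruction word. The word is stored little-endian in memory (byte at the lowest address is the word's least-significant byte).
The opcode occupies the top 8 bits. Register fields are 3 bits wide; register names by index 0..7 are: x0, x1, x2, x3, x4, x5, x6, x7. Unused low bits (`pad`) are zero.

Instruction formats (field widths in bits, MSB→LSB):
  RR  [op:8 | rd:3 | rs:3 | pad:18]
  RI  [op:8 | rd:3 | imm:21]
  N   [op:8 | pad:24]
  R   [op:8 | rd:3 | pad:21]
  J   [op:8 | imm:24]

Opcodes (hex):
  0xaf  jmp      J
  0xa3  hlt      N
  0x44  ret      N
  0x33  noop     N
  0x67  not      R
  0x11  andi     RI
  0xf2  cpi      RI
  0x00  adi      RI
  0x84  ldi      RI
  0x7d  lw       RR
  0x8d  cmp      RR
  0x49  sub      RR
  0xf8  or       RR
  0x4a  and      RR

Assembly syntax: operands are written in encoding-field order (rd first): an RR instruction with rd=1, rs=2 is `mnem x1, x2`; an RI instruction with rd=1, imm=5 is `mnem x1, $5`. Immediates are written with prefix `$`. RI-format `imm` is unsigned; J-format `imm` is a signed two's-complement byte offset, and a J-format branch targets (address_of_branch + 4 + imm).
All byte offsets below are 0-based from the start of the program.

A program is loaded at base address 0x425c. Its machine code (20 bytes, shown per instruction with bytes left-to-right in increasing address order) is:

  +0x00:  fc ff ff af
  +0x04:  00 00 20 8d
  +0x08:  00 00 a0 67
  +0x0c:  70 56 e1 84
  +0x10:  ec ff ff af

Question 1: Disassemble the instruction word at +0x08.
not x5

+0x08: 00 00 a0 67 ⇒ word 0x67a00000 (little)
  opcode bits[31:24]=0x67: not/R
  [23:21] rd=5 = x5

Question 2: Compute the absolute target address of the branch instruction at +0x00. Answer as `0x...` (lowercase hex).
0x425c

off 0x00: read fc ff ff af as little → 0xaffffffc
  top 8b → 0xaf → jmp [J]
  [23:0] imm=16777212 (s24→-4) = $-4
  target = base 0x425c + off 0x00 + 4 + imm -4 = 0x425c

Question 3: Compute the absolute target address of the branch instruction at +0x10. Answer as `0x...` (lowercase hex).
0x425c

[10] ec ff ff af → 0xafffffec
  opcode bits[31:24]=0xaf: jmp/J
  [23:0] imm=16777196 (s24→-20) = $-20
  target = base 0x425c + off 0x10 + 4 + imm -20 = 0x425c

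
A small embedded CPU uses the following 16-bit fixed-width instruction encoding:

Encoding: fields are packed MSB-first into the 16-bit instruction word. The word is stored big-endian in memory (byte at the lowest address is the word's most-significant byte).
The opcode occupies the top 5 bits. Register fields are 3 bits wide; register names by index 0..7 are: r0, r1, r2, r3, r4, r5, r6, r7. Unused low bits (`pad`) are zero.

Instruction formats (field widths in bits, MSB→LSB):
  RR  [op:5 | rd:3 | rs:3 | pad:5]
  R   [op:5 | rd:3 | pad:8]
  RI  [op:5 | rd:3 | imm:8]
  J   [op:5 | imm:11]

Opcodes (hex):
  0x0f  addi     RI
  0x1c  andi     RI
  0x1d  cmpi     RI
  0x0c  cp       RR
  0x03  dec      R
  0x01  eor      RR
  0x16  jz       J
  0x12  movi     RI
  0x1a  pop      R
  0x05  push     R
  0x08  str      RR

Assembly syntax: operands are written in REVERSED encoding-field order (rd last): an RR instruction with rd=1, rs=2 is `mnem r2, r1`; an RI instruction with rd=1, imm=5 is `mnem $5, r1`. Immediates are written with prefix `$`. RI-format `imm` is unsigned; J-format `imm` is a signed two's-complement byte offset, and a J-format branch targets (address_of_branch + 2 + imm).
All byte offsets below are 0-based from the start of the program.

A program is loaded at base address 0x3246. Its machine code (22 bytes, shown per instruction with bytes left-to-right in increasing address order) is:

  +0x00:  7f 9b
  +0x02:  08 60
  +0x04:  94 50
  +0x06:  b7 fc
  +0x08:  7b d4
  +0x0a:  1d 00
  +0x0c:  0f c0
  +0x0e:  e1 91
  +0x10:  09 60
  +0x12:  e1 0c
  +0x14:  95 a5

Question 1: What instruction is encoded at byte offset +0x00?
@+00  big-endian(7f 9b) = 0x7f9b
  top 5b → 0xf → addi [RI]
  rd: (w>>8)&0x7=0x7 → r7
  imm: (w>>0)&0xff=0x9b → $155

addi $155, r7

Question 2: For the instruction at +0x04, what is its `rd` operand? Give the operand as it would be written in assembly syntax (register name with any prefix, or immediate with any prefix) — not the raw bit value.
+0x04: 94 50 ⇒ word 0x9450 (big)
  top 5b → 0x12 → movi [RI]
  [10:8] rd=4 = r4
  [7:0] imm=80 = $80

r4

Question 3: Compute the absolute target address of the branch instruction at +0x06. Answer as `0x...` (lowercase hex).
0x324a

[06] b7 fc → 0xb7fc
  opcode bits[15:11]=0x16: jz/J
  [10:0] imm=2044 (s11→-4) = $-4
  target = base 0x3246 + off 0x06 + 2 + imm -4 = 0x324a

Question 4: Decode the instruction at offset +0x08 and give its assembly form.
+0x08: 7b d4 ⇒ word 0x7bd4 (big)
  top 5b → 0xf → addi [RI]
  [10:8] rd=3 = r3
  [7:0] imm=212 = $212

addi $212, r3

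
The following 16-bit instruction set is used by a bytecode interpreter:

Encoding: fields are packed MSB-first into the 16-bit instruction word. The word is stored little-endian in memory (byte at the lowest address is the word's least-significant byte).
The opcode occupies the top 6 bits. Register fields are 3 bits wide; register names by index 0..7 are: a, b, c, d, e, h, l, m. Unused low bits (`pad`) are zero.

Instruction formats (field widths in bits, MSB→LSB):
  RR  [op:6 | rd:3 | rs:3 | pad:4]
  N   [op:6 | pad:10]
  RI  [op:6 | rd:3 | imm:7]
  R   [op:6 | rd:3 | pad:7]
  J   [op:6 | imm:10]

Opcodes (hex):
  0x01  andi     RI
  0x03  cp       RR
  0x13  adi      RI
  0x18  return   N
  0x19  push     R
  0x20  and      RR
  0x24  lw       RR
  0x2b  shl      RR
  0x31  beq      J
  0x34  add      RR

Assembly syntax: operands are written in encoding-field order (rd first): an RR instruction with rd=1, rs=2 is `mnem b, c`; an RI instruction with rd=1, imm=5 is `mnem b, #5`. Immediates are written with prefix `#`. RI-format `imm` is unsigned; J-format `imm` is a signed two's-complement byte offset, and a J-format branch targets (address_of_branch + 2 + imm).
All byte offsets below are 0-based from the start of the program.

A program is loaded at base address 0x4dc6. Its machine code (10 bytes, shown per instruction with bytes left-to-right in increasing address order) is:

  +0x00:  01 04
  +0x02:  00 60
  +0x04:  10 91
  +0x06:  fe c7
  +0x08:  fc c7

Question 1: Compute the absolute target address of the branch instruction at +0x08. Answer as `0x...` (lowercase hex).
+0x08: fc c7 ⇒ word 0xc7fc (little)
  top 6b → 0x31 → beq [J]
  [9:0] imm=1020 (s10→-4) = #-4
  target = base 0x4dc6 + off 0x08 + 2 + imm -4 = 0x4dcc

0x4dcc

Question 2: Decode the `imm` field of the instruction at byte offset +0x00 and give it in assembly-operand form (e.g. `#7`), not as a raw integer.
off 0x00: read 01 04 as little → 0x0401
  top 6b → 0x1 → andi [RI]
  rd: (w>>7)&0x7=0x0 → a
  imm: (w>>0)&0x7f=0x1 → #1

#1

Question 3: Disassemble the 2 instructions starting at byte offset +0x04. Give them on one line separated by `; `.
off 0x04: read 10 91 as little → 0x9110
  top 6b → 0x24 → lw [RR]
  rd@[9:7]=0x2 ⇒ c
  rs@[6:4]=0x1 ⇒ b
off 0x06: read fe c7 as little → 0xc7fe
  top 6b → 0x31 → beq [J]
  imm@[9:0]=0x3fe (s10→-2) ⇒ #-2

lw c, b; beq #-2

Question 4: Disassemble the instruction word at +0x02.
return

[02] 00 60 → 0x6000
  opcode bits[15:10]=0x18: return/N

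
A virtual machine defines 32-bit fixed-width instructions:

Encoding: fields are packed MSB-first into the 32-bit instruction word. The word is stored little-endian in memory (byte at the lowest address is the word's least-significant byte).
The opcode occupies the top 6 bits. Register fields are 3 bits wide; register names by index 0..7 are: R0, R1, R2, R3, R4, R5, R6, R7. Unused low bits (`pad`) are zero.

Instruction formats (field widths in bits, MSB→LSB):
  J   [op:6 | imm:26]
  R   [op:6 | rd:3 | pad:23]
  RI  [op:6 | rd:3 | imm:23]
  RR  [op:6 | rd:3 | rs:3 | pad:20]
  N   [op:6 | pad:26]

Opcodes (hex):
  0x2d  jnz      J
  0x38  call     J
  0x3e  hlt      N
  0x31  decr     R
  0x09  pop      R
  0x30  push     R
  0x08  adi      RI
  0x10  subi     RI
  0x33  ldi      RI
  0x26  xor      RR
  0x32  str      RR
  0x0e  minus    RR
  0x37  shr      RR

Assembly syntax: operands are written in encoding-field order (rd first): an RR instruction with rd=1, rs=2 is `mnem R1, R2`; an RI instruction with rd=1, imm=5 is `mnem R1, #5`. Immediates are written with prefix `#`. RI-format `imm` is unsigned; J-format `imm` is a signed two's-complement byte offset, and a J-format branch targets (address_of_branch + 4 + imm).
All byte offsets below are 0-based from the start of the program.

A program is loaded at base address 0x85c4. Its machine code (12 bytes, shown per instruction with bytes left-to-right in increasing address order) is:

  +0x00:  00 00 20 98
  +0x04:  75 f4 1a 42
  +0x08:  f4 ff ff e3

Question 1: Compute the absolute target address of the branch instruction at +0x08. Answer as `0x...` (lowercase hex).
0x85c4

@+08  little-endian(f4 ff ff e3) = 0xe3fffff4
  top 6b → 0x38 → call [J]
  imm@[25:0]=0x3fffff4 (s26→-12) ⇒ #-12
  target = base 0x85c4 + off 0x08 + 4 + imm -12 = 0x85c4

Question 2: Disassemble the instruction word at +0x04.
@+04  little-endian(75 f4 1a 42) = 0x421af475
  top 6b → 0x10 → subi [RI]
  [25:23] rd=4 = R4
  [22:0] imm=1766517 = #1766517

subi R4, #1766517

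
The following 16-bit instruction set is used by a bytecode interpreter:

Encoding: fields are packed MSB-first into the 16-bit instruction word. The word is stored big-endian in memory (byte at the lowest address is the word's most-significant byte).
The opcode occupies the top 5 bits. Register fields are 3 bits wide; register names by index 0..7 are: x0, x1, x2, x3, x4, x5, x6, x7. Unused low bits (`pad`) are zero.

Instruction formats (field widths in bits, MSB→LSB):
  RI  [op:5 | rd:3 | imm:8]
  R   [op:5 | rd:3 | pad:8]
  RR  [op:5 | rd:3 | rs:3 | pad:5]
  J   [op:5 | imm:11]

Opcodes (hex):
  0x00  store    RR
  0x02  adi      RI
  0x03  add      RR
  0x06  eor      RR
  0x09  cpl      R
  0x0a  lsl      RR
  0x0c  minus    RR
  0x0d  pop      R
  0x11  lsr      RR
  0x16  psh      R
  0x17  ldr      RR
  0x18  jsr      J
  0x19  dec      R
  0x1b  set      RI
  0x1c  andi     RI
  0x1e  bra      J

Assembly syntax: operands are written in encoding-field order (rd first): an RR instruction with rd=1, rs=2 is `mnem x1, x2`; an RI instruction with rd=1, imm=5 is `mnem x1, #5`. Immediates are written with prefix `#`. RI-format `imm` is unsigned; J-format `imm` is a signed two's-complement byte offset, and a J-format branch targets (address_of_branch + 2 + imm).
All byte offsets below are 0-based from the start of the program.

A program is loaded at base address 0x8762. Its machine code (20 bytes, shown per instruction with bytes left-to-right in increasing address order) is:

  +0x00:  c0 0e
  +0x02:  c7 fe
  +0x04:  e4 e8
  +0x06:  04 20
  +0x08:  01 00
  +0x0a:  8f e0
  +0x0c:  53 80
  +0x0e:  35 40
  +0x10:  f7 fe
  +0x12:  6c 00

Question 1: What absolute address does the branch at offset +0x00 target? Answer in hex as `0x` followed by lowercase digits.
[00] c0 0e → 0xc00e
  top 5b → 0x18 → jsr [J]
  imm: (w>>0)&0x7ff=0xe → #14
  target = base 0x8762 + off 0x00 + 2 + imm 14 = 0x8772

0x8772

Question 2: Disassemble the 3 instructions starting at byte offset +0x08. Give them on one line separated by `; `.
store x1, x0; lsr x7, x7; lsl x3, x4

[08] 01 00 → 0x0100
  opcode bits[15:11]=0x0: store/RR
  rd@[10:8]=0x1 ⇒ x1
  rs@[7:5]=0x0 ⇒ x0
[0a] 8f e0 → 0x8fe0
  opcode bits[15:11]=0x11: lsr/RR
  rd@[10:8]=0x7 ⇒ x7
  rs@[7:5]=0x7 ⇒ x7
[0c] 53 80 → 0x5380
  opcode bits[15:11]=0xa: lsl/RR
  rd@[10:8]=0x3 ⇒ x3
  rs@[7:5]=0x4 ⇒ x4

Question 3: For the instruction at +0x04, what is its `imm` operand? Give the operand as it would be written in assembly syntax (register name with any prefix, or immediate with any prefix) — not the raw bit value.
#232

[04] e4 e8 → 0xe4e8
  opcode bits[15:11]=0x1c: andi/RI
  [10:8] rd=4 = x4
  [7:0] imm=232 = #232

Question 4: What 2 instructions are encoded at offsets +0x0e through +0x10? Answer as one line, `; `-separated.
+0x0e: 35 40 ⇒ word 0x3540 (big)
  op=0x3540>>11=0x6 ⇒ eor (RR)
  rd@[10:8]=0x5 ⇒ x5
  rs@[7:5]=0x2 ⇒ x2
+0x10: f7 fe ⇒ word 0xf7fe (big)
  op=0xf7fe>>11=0x1e ⇒ bra (J)
  imm@[10:0]=0x7fe (s11→-2) ⇒ #-2

eor x5, x2; bra #-2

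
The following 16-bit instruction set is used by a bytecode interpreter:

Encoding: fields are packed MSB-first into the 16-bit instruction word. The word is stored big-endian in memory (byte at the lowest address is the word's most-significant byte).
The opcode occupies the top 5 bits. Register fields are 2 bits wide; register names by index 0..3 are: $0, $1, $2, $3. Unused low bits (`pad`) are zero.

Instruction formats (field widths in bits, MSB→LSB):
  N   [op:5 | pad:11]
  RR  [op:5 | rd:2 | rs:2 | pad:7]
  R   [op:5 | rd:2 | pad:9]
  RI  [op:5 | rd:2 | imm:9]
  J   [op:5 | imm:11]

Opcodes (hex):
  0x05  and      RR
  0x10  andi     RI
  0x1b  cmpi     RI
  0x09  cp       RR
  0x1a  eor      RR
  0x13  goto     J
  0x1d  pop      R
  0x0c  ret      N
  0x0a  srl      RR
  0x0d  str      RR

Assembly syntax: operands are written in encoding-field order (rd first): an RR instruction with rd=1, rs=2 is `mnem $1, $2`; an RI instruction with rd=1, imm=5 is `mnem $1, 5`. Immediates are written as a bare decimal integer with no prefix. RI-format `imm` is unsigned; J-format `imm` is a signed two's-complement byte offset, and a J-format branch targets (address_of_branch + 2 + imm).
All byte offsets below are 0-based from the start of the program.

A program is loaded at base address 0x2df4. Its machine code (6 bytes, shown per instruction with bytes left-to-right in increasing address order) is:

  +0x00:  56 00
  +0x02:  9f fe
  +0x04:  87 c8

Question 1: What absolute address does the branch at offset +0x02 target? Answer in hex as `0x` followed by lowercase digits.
@+02  big-endian(9f fe) = 0x9ffe
  opcode bits[15:11]=0x13: goto/J
  imm@[10:0]=0x7fe (s11→-2) ⇒ -2
  target = base 0x2df4 + off 0x02 + 2 + imm -2 = 0x2df6

0x2df6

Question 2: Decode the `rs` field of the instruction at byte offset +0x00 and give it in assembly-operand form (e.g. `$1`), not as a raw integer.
$0

+0x00: 56 00 ⇒ word 0x5600 (big)
  top 5b → 0xa → srl [RR]
  [10:9] rd=3 = $3
  [8:7] rs=0 = $0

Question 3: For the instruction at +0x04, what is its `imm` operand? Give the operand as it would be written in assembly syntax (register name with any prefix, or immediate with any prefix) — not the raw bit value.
@+04  big-endian(87 c8) = 0x87c8
  top 5b → 0x10 → andi [RI]
  rd: (w>>9)&0x3=0x3 → $3
  imm: (w>>0)&0x1ff=0x1c8 → 456

456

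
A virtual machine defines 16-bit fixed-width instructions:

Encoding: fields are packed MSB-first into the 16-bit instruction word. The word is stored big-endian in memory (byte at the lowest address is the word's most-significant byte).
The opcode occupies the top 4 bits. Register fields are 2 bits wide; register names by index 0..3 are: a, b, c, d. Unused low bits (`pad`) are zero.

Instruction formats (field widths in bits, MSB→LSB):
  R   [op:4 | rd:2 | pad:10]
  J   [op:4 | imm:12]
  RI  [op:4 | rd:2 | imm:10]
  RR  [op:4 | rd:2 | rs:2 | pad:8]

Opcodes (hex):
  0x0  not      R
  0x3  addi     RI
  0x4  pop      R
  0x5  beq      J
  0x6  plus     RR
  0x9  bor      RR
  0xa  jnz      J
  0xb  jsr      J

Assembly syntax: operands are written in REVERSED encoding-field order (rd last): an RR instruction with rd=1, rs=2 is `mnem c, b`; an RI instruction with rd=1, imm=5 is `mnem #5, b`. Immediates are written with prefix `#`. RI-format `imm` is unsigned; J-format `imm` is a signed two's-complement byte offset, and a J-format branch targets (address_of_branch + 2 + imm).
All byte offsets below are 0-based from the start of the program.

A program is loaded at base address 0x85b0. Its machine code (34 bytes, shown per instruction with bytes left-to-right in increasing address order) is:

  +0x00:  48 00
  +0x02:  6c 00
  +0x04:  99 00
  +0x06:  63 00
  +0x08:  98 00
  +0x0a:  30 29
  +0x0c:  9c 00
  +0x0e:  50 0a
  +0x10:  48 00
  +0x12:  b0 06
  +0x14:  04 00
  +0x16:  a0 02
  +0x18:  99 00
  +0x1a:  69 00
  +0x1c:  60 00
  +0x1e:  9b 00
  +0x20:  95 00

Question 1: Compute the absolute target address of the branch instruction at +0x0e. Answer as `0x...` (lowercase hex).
[0e] 50 0a → 0x500a
  opcode bits[15:12]=0x5: beq/J
  imm: (w>>0)&0xfff=0xa → #10
  target = base 0x85b0 + off 0x0e + 2 + imm 10 = 0x85ca

0x85ca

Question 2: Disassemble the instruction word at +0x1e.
off 0x1e: read 9b 00 as big → 0x9b00
  opcode bits[15:12]=0x9: bor/RR
  [11:10] rd=2 = c
  [9:8] rs=3 = d

bor d, c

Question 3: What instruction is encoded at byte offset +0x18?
bor b, c

[18] 99 00 → 0x9900
  opcode bits[15:12]=0x9: bor/RR
  [11:10] rd=2 = c
  [9:8] rs=1 = b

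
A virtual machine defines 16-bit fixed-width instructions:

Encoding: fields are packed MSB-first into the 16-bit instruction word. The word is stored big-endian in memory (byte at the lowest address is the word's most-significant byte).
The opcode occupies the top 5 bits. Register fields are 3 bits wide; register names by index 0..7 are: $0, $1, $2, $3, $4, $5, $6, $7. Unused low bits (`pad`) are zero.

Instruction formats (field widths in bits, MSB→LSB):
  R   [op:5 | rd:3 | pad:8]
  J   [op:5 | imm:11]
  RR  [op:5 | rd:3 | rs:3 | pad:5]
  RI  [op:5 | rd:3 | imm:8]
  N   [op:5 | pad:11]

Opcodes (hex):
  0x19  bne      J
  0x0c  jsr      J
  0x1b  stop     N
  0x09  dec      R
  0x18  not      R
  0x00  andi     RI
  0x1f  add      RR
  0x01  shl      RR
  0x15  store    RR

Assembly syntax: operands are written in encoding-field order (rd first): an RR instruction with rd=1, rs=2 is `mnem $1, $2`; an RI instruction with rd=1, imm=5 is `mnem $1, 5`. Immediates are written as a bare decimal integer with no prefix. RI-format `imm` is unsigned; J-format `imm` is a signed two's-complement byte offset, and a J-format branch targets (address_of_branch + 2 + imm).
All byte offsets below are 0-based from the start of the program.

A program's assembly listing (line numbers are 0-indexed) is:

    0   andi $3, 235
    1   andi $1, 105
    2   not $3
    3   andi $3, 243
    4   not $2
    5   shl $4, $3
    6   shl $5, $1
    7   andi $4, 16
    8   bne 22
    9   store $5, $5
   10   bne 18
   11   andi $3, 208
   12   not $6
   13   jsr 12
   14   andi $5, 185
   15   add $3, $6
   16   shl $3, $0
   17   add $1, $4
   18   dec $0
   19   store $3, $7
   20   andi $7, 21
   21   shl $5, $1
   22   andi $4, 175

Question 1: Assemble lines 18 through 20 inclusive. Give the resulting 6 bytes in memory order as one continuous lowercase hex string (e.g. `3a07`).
line 18 (dec): pack op=0x9:5|rd=0:3|pad=0:8 = 0x4800; big→ 48 00
line 19 (store): pack op=0x15:5|rd=3:3|rs=7:3|pad=0:5 = 0xabe0; big→ ab e0
line 20 (andi): pack op=0x0:5|rd=7:3|imm=21:8 = 0x0715; big→ 07 15

4800abe00715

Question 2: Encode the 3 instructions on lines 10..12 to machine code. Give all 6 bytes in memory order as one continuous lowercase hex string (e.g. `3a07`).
c81203d0c600

line 10 (bne): pack op=0x19:5|imm=18:11 = 0xc812; big→ c8 12
line 11 (andi): pack op=0x0:5|rd=3:3|imm=208:8 = 0x03d0; big→ 03 d0
line 12 (not): pack op=0x18:5|rd=6:3|pad=0:8 = 0xc600; big→ c6 00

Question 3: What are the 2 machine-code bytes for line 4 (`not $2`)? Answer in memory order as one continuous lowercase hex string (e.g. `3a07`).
line 4 (not): pack op=0x18:5|rd=2:3|pad=0:8 = 0xc200; big→ c2 00

c200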